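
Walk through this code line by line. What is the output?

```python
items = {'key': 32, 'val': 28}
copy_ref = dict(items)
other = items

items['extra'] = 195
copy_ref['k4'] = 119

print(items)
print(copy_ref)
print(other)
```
{'key': 32, 'val': 28, 'extra': 195}
{'key': 32, 'val': 28, 'k4': 119}
{'key': 32, 'val': 28, 'extra': 195}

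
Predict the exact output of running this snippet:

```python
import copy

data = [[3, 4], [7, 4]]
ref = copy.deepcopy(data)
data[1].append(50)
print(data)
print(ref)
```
[[3, 4], [7, 4, 50]]
[[3, 4], [7, 4]]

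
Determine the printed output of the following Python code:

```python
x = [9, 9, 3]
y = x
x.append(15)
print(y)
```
[9, 9, 3, 15]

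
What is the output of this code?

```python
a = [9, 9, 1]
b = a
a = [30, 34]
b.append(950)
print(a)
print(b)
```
[30, 34]
[9, 9, 1, 950]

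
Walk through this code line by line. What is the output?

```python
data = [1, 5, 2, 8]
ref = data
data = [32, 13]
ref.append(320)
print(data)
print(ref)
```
[32, 13]
[1, 5, 2, 8, 320]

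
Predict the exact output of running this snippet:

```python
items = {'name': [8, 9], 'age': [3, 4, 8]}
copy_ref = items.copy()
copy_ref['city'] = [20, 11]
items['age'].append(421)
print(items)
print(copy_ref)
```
{'name': [8, 9], 'age': [3, 4, 8, 421]}
{'name': [8, 9], 'age': [3, 4, 8, 421], 'city': [20, 11]}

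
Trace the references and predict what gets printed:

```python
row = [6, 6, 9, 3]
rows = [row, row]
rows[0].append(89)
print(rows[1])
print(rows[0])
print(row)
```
[6, 6, 9, 3, 89]
[6, 6, 9, 3, 89]
[6, 6, 9, 3, 89]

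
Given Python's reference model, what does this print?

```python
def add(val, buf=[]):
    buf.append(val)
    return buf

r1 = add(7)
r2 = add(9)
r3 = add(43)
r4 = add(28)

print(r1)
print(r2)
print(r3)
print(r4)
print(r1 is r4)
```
[7, 9, 43, 28]
[7, 9, 43, 28]
[7, 9, 43, 28]
[7, 9, 43, 28]
True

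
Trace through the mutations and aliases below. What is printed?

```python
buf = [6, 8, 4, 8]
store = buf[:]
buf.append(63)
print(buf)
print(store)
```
[6, 8, 4, 8, 63]
[6, 8, 4, 8]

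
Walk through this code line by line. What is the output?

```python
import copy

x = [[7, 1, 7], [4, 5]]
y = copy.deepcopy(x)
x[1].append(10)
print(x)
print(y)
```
[[7, 1, 7], [4, 5, 10]]
[[7, 1, 7], [4, 5]]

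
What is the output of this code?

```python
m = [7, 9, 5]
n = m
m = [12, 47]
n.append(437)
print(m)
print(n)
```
[12, 47]
[7, 9, 5, 437]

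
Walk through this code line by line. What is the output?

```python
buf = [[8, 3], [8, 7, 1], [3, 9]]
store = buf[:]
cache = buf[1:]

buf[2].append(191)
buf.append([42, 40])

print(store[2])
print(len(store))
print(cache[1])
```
[3, 9, 191]
3
[3, 9, 191]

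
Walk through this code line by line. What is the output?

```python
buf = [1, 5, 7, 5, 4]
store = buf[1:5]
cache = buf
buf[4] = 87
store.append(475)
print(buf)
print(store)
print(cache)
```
[1, 5, 7, 5, 87]
[5, 7, 5, 4, 475]
[1, 5, 7, 5, 87]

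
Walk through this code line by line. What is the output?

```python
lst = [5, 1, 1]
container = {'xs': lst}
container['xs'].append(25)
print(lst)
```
[5, 1, 1, 25]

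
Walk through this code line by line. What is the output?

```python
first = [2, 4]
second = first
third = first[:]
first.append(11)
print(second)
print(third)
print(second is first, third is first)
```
[2, 4, 11]
[2, 4]
True False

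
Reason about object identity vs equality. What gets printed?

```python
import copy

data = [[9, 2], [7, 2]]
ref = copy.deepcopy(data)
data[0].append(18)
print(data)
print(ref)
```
[[9, 2, 18], [7, 2]]
[[9, 2], [7, 2]]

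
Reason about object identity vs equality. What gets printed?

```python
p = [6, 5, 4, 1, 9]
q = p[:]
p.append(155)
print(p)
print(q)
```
[6, 5, 4, 1, 9, 155]
[6, 5, 4, 1, 9]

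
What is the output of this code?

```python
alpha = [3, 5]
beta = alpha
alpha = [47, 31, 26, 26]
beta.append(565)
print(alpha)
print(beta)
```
[47, 31, 26, 26]
[3, 5, 565]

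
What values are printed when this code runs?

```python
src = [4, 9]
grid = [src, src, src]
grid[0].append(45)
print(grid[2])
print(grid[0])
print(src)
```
[4, 9, 45]
[4, 9, 45]
[4, 9, 45]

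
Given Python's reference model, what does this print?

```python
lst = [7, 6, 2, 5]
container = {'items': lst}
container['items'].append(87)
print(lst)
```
[7, 6, 2, 5, 87]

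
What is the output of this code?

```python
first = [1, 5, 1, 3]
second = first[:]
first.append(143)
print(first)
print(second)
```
[1, 5, 1, 3, 143]
[1, 5, 1, 3]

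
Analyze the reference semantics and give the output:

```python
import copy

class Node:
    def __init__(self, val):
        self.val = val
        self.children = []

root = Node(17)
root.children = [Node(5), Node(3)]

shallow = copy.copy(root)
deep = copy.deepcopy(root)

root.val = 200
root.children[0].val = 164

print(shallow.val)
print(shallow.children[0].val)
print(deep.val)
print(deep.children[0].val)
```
17
164
17
5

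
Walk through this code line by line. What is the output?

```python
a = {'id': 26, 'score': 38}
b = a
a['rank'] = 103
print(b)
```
{'id': 26, 'score': 38, 'rank': 103}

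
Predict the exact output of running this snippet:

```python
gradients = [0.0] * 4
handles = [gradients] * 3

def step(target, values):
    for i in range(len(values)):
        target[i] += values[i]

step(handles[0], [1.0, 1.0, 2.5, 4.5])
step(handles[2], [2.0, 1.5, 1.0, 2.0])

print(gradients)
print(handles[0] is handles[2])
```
[3.0, 2.5, 3.5, 6.5]
True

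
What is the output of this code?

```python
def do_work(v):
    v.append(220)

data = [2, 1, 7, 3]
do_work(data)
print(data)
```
[2, 1, 7, 3, 220]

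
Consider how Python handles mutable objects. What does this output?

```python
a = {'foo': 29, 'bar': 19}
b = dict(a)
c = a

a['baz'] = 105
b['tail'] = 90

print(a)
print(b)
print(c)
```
{'foo': 29, 'bar': 19, 'baz': 105}
{'foo': 29, 'bar': 19, 'tail': 90}
{'foo': 29, 'bar': 19, 'baz': 105}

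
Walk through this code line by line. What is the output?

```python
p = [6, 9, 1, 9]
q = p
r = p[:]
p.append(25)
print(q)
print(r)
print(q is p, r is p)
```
[6, 9, 1, 9, 25]
[6, 9, 1, 9]
True False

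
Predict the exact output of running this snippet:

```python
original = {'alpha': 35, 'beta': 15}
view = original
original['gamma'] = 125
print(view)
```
{'alpha': 35, 'beta': 15, 'gamma': 125}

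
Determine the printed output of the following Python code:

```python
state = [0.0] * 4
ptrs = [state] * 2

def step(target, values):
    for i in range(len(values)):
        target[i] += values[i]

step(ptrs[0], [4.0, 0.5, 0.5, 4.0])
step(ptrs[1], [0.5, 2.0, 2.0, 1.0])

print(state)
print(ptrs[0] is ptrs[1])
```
[4.5, 2.5, 2.5, 5.0]
True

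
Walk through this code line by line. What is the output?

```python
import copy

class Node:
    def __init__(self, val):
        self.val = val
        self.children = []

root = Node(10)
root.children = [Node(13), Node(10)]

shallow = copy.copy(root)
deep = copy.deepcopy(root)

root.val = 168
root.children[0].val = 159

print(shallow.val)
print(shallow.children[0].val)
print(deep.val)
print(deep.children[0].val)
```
10
159
10
13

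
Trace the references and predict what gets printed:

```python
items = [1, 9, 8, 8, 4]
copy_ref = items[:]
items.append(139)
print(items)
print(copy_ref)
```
[1, 9, 8, 8, 4, 139]
[1, 9, 8, 8, 4]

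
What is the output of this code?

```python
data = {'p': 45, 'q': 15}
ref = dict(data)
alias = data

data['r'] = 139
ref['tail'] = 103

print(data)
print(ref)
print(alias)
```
{'p': 45, 'q': 15, 'r': 139}
{'p': 45, 'q': 15, 'tail': 103}
{'p': 45, 'q': 15, 'r': 139}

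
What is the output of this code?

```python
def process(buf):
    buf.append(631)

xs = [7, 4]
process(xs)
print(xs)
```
[7, 4, 631]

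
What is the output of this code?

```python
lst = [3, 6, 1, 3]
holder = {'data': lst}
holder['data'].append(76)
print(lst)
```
[3, 6, 1, 3, 76]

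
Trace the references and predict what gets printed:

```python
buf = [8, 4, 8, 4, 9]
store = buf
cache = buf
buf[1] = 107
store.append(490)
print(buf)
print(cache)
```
[8, 107, 8, 4, 9, 490]
[8, 107, 8, 4, 9, 490]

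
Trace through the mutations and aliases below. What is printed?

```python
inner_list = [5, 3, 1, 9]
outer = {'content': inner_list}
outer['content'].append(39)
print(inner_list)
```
[5, 3, 1, 9, 39]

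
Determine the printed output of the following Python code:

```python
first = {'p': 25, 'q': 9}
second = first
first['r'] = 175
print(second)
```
{'p': 25, 'q': 9, 'r': 175}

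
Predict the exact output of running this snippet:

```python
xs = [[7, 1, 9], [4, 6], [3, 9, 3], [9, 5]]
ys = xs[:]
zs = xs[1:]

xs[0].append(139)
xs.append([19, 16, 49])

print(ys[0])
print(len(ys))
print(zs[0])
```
[7, 1, 9, 139]
4
[4, 6]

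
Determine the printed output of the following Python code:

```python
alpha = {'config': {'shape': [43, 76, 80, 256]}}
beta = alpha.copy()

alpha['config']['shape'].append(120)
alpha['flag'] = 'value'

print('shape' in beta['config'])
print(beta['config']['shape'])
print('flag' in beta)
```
True
[43, 76, 80, 256, 120]
False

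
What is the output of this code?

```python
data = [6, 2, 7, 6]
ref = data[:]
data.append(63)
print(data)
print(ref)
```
[6, 2, 7, 6, 63]
[6, 2, 7, 6]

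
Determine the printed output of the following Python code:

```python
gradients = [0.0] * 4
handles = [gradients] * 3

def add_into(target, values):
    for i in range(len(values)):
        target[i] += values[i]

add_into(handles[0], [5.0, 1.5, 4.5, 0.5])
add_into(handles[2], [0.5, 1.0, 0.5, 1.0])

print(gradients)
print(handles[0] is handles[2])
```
[5.5, 2.5, 5.0, 1.5]
True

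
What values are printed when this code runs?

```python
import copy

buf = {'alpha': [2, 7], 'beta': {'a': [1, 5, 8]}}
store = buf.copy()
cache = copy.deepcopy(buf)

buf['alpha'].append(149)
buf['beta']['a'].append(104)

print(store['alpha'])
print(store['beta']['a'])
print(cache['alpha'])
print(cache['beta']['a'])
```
[2, 7, 149]
[1, 5, 8, 104]
[2, 7]
[1, 5, 8]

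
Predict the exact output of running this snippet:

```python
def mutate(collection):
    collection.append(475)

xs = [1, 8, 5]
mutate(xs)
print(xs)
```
[1, 8, 5, 475]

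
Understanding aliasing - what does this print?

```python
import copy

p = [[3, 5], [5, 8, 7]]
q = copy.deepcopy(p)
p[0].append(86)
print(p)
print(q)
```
[[3, 5, 86], [5, 8, 7]]
[[3, 5], [5, 8, 7]]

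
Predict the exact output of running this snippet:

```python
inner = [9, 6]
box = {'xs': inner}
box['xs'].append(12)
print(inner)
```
[9, 6, 12]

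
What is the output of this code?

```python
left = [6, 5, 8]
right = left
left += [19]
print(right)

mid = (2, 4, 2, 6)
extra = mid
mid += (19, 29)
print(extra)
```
[6, 5, 8, 19]
(2, 4, 2, 6)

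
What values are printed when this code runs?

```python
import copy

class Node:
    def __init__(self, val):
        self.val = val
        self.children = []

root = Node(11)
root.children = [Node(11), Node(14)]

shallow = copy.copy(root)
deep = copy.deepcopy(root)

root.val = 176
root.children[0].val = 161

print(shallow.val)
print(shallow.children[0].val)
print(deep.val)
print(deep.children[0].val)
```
11
161
11
11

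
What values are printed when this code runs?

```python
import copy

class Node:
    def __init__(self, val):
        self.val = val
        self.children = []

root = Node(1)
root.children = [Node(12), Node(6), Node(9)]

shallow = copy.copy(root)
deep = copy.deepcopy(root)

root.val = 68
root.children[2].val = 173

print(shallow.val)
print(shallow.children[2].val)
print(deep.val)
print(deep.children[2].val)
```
1
173
1
9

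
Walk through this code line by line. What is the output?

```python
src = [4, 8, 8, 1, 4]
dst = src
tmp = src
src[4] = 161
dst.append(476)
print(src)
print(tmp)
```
[4, 8, 8, 1, 161, 476]
[4, 8, 8, 1, 161, 476]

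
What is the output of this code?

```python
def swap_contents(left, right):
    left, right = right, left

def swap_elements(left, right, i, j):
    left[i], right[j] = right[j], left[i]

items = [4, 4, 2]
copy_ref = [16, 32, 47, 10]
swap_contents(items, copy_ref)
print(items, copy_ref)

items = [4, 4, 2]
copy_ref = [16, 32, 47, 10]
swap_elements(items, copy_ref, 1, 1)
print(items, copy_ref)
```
[4, 4, 2] [16, 32, 47, 10]
[4, 32, 2] [16, 4, 47, 10]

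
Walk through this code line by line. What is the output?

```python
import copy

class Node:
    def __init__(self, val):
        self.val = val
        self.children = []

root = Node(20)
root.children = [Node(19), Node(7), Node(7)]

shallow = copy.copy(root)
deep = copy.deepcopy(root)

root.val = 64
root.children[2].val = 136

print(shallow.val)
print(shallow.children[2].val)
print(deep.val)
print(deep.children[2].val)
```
20
136
20
7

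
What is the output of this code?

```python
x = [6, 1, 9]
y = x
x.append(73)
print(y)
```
[6, 1, 9, 73]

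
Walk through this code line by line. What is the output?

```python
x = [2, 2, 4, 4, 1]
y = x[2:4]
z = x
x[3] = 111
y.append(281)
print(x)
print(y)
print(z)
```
[2, 2, 4, 111, 1]
[4, 4, 281]
[2, 2, 4, 111, 1]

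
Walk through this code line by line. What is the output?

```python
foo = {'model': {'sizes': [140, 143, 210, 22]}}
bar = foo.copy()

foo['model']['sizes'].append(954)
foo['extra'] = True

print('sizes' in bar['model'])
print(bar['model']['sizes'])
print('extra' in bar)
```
True
[140, 143, 210, 22, 954]
False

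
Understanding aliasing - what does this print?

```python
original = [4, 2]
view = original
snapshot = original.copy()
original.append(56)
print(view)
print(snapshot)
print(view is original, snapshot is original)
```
[4, 2, 56]
[4, 2]
True False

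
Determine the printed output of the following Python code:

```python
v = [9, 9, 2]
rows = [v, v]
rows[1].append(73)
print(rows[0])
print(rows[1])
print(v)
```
[9, 9, 2, 73]
[9, 9, 2, 73]
[9, 9, 2, 73]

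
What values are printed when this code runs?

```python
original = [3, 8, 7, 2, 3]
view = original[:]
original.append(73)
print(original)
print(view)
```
[3, 8, 7, 2, 3, 73]
[3, 8, 7, 2, 3]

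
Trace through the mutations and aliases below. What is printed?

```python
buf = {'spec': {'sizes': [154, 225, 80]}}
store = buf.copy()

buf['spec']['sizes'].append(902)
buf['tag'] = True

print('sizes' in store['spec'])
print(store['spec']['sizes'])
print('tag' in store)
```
True
[154, 225, 80, 902]
False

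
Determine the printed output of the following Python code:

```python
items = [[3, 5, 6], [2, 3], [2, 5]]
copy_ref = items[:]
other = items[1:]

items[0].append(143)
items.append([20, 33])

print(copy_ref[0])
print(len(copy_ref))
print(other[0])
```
[3, 5, 6, 143]
3
[2, 3]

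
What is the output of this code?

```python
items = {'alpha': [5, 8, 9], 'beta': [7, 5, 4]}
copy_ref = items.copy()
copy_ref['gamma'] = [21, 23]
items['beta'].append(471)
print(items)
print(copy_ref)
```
{'alpha': [5, 8, 9], 'beta': [7, 5, 4, 471]}
{'alpha': [5, 8, 9], 'beta': [7, 5, 4, 471], 'gamma': [21, 23]}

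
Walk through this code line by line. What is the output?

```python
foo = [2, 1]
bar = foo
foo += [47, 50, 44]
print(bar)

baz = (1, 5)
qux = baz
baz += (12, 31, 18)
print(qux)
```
[2, 1, 47, 50, 44]
(1, 5)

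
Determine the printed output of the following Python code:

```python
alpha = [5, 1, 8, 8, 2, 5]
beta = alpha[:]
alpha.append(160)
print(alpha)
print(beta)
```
[5, 1, 8, 8, 2, 5, 160]
[5, 1, 8, 8, 2, 5]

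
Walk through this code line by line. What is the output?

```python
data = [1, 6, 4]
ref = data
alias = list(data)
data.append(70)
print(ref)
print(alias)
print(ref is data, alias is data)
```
[1, 6, 4, 70]
[1, 6, 4]
True False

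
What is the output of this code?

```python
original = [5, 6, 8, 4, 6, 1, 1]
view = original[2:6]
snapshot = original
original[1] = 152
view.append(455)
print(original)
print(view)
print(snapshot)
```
[5, 152, 8, 4, 6, 1, 1]
[8, 4, 6, 1, 455]
[5, 152, 8, 4, 6, 1, 1]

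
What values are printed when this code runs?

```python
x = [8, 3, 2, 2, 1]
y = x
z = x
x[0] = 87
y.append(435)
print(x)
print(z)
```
[87, 3, 2, 2, 1, 435]
[87, 3, 2, 2, 1, 435]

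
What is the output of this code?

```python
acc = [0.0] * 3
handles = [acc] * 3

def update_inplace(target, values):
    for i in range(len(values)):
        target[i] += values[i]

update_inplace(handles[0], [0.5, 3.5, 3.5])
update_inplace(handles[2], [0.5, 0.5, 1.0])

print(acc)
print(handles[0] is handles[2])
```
[1.0, 4.0, 4.5]
True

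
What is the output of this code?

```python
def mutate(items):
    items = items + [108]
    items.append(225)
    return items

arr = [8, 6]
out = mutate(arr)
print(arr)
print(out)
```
[8, 6]
[8, 6, 108, 225]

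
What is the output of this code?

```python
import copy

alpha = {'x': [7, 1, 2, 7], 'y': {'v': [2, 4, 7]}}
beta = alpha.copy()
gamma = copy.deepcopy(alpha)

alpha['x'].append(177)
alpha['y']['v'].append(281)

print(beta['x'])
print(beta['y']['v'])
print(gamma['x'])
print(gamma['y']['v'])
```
[7, 1, 2, 7, 177]
[2, 4, 7, 281]
[7, 1, 2, 7]
[2, 4, 7]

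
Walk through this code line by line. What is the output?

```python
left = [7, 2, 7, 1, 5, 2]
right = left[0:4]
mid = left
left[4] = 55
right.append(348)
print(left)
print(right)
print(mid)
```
[7, 2, 7, 1, 55, 2]
[7, 2, 7, 1, 348]
[7, 2, 7, 1, 55, 2]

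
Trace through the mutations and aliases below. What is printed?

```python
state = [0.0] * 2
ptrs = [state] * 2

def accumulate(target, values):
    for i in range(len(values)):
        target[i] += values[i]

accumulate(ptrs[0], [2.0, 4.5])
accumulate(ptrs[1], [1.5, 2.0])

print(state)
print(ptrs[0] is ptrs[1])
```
[3.5, 6.5]
True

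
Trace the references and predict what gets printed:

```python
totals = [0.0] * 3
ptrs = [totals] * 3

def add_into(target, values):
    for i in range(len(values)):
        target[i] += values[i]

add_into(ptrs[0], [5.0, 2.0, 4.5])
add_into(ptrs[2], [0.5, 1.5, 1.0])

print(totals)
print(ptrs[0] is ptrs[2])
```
[5.5, 3.5, 5.5]
True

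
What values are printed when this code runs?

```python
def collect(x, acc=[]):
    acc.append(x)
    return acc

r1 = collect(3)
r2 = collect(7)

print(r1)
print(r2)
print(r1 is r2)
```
[3, 7]
[3, 7]
True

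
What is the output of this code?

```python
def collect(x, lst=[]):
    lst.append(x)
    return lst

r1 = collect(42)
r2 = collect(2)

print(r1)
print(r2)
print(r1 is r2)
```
[42, 2]
[42, 2]
True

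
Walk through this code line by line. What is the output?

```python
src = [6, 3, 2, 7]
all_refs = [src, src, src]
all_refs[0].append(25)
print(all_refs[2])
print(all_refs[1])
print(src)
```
[6, 3, 2, 7, 25]
[6, 3, 2, 7, 25]
[6, 3, 2, 7, 25]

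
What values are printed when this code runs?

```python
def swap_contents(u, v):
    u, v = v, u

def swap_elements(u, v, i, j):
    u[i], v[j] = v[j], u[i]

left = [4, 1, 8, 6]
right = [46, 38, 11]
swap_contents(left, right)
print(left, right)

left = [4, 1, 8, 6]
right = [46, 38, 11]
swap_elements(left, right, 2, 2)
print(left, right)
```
[4, 1, 8, 6] [46, 38, 11]
[4, 1, 11, 6] [46, 38, 8]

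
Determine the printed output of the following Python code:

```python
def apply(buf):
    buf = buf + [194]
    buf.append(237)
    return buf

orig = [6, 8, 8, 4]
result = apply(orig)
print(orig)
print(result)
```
[6, 8, 8, 4]
[6, 8, 8, 4, 194, 237]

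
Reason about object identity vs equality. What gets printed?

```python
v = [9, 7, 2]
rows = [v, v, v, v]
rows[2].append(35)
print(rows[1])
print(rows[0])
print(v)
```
[9, 7, 2, 35]
[9, 7, 2, 35]
[9, 7, 2, 35]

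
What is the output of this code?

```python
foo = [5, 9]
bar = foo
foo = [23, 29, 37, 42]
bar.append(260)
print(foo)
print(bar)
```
[23, 29, 37, 42]
[5, 9, 260]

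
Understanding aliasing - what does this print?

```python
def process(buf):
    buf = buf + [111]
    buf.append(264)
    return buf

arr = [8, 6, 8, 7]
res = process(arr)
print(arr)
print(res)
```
[8, 6, 8, 7]
[8, 6, 8, 7, 111, 264]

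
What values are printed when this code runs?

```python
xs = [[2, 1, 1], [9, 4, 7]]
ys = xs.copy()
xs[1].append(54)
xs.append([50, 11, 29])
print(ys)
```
[[2, 1, 1], [9, 4, 7, 54]]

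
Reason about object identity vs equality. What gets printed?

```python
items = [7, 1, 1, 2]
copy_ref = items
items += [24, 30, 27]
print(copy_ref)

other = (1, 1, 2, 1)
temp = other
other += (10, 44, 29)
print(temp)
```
[7, 1, 1, 2, 24, 30, 27]
(1, 1, 2, 1)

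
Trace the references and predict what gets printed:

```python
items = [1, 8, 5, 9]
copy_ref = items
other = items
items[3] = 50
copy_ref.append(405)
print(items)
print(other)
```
[1, 8, 5, 50, 405]
[1, 8, 5, 50, 405]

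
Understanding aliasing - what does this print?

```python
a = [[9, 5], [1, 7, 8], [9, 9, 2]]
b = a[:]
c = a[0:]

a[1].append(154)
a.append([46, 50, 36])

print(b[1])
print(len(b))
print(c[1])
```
[1, 7, 8, 154]
3
[1, 7, 8, 154]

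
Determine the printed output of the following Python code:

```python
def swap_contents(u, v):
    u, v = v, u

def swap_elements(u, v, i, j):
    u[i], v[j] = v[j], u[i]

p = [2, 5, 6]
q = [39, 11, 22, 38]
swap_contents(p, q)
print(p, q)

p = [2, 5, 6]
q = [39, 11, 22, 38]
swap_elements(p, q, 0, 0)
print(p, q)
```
[2, 5, 6] [39, 11, 22, 38]
[39, 5, 6] [2, 11, 22, 38]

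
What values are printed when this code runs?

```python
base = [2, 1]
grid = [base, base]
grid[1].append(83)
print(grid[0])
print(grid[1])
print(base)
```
[2, 1, 83]
[2, 1, 83]
[2, 1, 83]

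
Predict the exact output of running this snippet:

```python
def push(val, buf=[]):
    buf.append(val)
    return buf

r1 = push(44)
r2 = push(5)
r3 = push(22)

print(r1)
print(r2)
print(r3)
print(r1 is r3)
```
[44, 5, 22]
[44, 5, 22]
[44, 5, 22]
True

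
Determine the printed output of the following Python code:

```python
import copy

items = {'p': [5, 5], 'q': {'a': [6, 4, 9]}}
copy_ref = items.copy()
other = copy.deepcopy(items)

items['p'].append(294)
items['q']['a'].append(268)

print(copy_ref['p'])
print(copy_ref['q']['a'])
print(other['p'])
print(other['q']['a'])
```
[5, 5, 294]
[6, 4, 9, 268]
[5, 5]
[6, 4, 9]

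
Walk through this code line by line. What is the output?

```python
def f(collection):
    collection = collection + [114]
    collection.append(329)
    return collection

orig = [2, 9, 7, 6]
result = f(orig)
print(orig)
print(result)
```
[2, 9, 7, 6]
[2, 9, 7, 6, 114, 329]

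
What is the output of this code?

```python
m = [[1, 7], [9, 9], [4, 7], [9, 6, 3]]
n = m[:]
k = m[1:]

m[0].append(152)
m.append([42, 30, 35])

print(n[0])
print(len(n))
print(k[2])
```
[1, 7, 152]
4
[9, 6, 3]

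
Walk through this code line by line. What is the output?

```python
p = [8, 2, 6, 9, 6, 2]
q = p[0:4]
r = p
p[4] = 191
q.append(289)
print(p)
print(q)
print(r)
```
[8, 2, 6, 9, 191, 2]
[8, 2, 6, 9, 289]
[8, 2, 6, 9, 191, 2]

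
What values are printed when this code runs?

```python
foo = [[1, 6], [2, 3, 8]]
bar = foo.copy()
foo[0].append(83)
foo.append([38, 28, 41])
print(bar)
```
[[1, 6, 83], [2, 3, 8]]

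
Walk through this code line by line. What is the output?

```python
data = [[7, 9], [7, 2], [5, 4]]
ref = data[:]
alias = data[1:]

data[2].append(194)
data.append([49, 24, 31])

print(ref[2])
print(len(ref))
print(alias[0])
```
[5, 4, 194]
3
[7, 2]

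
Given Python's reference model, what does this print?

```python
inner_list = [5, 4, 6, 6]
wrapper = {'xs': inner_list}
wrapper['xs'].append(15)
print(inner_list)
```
[5, 4, 6, 6, 15]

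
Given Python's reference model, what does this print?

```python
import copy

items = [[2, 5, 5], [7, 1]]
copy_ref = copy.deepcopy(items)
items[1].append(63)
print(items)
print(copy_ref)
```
[[2, 5, 5], [7, 1, 63]]
[[2, 5, 5], [7, 1]]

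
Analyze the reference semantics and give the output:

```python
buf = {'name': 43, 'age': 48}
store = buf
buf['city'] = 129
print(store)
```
{'name': 43, 'age': 48, 'city': 129}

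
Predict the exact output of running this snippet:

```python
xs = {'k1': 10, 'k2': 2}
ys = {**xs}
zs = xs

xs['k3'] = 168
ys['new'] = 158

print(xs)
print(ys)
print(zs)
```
{'k1': 10, 'k2': 2, 'k3': 168}
{'k1': 10, 'k2': 2, 'new': 158}
{'k1': 10, 'k2': 2, 'k3': 168}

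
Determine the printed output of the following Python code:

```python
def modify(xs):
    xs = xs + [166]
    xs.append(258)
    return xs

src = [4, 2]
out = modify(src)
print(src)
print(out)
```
[4, 2]
[4, 2, 166, 258]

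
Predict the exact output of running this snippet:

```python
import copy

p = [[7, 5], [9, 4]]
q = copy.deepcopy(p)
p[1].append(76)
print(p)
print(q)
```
[[7, 5], [9, 4, 76]]
[[7, 5], [9, 4]]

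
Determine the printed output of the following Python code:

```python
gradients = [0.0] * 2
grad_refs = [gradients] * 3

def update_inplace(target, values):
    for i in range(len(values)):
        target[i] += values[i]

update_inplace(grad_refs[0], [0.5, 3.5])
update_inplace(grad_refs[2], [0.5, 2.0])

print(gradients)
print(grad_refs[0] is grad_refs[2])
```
[1.0, 5.5]
True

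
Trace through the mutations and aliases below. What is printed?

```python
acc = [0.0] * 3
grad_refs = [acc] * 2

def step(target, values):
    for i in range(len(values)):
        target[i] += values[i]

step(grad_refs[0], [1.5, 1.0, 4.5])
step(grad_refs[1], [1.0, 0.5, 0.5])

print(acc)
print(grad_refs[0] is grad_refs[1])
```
[2.5, 1.5, 5.0]
True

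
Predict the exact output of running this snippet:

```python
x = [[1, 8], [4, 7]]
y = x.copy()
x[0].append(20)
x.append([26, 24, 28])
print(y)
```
[[1, 8, 20], [4, 7]]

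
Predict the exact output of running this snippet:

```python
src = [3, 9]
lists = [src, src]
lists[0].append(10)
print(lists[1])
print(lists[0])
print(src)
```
[3, 9, 10]
[3, 9, 10]
[3, 9, 10]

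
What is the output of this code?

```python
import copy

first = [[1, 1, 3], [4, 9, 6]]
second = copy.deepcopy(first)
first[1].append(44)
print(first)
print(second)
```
[[1, 1, 3], [4, 9, 6, 44]]
[[1, 1, 3], [4, 9, 6]]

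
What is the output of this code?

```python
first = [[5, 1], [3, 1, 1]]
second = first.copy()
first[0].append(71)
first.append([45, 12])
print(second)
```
[[5, 1, 71], [3, 1, 1]]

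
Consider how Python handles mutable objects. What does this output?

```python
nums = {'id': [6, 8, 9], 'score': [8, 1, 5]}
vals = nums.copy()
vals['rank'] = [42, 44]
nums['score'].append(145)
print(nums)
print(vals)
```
{'id': [6, 8, 9], 'score': [8, 1, 5, 145]}
{'id': [6, 8, 9], 'score': [8, 1, 5, 145], 'rank': [42, 44]}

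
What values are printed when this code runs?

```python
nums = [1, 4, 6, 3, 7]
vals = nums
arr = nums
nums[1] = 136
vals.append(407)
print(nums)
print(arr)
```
[1, 136, 6, 3, 7, 407]
[1, 136, 6, 3, 7, 407]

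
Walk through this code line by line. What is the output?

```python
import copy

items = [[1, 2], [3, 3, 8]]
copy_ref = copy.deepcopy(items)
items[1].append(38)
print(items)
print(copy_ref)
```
[[1, 2], [3, 3, 8, 38]]
[[1, 2], [3, 3, 8]]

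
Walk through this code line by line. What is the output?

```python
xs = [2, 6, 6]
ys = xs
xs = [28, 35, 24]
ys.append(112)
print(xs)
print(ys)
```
[28, 35, 24]
[2, 6, 6, 112]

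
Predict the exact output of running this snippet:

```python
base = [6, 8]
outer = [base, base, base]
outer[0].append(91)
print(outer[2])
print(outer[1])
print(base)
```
[6, 8, 91]
[6, 8, 91]
[6, 8, 91]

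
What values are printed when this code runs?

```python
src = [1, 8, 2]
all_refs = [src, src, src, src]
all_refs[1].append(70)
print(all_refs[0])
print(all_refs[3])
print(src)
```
[1, 8, 2, 70]
[1, 8, 2, 70]
[1, 8, 2, 70]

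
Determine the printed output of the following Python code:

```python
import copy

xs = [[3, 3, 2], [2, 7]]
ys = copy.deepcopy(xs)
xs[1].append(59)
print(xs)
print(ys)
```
[[3, 3, 2], [2, 7, 59]]
[[3, 3, 2], [2, 7]]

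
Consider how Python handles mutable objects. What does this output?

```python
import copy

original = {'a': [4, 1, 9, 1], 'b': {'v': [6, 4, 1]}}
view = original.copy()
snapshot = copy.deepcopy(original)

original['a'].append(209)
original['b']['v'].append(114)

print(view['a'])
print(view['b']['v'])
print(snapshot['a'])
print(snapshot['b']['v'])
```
[4, 1, 9, 1, 209]
[6, 4, 1, 114]
[4, 1, 9, 1]
[6, 4, 1]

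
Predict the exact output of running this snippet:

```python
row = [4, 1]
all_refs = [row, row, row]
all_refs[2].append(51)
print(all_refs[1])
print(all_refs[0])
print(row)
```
[4, 1, 51]
[4, 1, 51]
[4, 1, 51]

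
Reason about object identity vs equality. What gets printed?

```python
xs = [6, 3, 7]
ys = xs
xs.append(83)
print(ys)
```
[6, 3, 7, 83]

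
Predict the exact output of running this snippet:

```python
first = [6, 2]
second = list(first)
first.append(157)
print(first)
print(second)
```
[6, 2, 157]
[6, 2]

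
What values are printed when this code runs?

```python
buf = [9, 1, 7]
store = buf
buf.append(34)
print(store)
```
[9, 1, 7, 34]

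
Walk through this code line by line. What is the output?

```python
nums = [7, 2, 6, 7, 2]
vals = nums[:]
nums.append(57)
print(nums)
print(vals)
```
[7, 2, 6, 7, 2, 57]
[7, 2, 6, 7, 2]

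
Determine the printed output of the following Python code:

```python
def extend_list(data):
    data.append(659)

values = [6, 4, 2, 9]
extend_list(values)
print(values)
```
[6, 4, 2, 9, 659]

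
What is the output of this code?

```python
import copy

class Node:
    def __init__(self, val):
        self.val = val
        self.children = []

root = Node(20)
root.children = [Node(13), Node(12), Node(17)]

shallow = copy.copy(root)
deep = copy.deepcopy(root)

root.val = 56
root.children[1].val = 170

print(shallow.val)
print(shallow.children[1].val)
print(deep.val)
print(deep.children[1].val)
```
20
170
20
12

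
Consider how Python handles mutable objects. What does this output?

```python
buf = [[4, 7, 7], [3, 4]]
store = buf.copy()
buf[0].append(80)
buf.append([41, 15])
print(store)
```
[[4, 7, 7, 80], [3, 4]]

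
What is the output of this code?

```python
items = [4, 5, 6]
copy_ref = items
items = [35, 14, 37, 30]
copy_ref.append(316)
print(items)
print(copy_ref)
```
[35, 14, 37, 30]
[4, 5, 6, 316]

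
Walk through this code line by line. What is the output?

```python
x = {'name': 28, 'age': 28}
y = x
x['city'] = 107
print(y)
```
{'name': 28, 'age': 28, 'city': 107}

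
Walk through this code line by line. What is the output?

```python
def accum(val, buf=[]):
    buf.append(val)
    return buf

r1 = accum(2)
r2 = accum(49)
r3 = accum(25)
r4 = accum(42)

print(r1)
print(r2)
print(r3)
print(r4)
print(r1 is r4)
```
[2, 49, 25, 42]
[2, 49, 25, 42]
[2, 49, 25, 42]
[2, 49, 25, 42]
True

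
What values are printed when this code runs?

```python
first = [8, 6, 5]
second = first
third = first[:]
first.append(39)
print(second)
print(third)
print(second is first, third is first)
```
[8, 6, 5, 39]
[8, 6, 5]
True False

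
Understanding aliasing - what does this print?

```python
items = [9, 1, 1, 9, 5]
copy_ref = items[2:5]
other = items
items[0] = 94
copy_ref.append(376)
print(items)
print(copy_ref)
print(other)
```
[94, 1, 1, 9, 5]
[1, 9, 5, 376]
[94, 1, 1, 9, 5]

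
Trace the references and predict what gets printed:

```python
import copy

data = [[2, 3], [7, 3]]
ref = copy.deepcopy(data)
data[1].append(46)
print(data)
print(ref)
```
[[2, 3], [7, 3, 46]]
[[2, 3], [7, 3]]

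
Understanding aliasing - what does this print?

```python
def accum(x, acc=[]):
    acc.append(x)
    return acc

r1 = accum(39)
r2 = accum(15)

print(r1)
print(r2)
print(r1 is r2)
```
[39, 15]
[39, 15]
True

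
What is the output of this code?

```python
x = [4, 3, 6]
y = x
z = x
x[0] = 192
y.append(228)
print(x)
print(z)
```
[192, 3, 6, 228]
[192, 3, 6, 228]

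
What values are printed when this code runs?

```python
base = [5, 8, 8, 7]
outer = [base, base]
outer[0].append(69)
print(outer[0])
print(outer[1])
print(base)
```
[5, 8, 8, 7, 69]
[5, 8, 8, 7, 69]
[5, 8, 8, 7, 69]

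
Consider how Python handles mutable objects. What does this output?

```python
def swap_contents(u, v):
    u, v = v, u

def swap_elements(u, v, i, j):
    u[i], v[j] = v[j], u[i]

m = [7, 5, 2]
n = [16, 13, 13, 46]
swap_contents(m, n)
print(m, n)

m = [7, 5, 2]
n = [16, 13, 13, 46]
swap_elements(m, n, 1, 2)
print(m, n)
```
[7, 5, 2] [16, 13, 13, 46]
[7, 13, 2] [16, 13, 5, 46]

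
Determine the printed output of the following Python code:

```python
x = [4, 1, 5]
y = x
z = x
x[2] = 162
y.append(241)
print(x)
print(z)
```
[4, 1, 162, 241]
[4, 1, 162, 241]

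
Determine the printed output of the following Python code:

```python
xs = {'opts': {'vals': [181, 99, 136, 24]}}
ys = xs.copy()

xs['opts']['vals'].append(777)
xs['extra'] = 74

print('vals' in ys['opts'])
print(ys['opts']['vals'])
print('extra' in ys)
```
True
[181, 99, 136, 24, 777]
False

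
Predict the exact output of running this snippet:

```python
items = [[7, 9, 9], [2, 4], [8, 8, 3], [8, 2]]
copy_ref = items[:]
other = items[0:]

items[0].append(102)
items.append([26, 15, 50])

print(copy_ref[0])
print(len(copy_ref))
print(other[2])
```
[7, 9, 9, 102]
4
[8, 8, 3]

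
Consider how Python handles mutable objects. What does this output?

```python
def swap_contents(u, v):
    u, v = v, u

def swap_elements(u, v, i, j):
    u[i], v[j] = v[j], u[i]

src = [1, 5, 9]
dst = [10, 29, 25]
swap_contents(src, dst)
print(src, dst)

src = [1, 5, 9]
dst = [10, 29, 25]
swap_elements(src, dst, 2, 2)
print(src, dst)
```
[1, 5, 9] [10, 29, 25]
[1, 5, 25] [10, 29, 9]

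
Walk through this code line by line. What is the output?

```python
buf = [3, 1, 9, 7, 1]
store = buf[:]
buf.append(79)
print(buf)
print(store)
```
[3, 1, 9, 7, 1, 79]
[3, 1, 9, 7, 1]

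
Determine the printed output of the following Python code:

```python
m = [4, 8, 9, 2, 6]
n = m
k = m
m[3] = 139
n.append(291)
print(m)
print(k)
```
[4, 8, 9, 139, 6, 291]
[4, 8, 9, 139, 6, 291]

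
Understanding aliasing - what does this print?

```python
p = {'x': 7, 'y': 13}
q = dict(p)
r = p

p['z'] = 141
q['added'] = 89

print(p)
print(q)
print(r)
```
{'x': 7, 'y': 13, 'z': 141}
{'x': 7, 'y': 13, 'added': 89}
{'x': 7, 'y': 13, 'z': 141}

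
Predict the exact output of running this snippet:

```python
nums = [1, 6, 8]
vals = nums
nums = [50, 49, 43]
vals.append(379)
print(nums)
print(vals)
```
[50, 49, 43]
[1, 6, 8, 379]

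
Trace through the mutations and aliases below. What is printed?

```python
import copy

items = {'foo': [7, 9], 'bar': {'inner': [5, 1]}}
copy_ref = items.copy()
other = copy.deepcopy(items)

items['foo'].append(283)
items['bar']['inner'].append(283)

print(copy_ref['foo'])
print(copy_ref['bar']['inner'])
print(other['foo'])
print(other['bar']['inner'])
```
[7, 9, 283]
[5, 1, 283]
[7, 9]
[5, 1]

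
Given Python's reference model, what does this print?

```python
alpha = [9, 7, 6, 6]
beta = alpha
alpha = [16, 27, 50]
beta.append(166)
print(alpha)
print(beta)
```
[16, 27, 50]
[9, 7, 6, 6, 166]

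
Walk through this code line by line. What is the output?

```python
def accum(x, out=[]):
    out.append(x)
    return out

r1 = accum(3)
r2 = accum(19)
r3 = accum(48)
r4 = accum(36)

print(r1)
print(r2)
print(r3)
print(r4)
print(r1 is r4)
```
[3, 19, 48, 36]
[3, 19, 48, 36]
[3, 19, 48, 36]
[3, 19, 48, 36]
True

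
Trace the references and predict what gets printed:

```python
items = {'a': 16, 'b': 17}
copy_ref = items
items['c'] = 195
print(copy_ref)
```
{'a': 16, 'b': 17, 'c': 195}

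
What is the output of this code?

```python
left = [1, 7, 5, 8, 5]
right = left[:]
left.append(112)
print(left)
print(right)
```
[1, 7, 5, 8, 5, 112]
[1, 7, 5, 8, 5]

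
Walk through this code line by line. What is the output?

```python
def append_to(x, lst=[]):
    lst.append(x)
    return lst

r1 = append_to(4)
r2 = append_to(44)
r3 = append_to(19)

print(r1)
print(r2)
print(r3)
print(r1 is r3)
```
[4, 44, 19]
[4, 44, 19]
[4, 44, 19]
True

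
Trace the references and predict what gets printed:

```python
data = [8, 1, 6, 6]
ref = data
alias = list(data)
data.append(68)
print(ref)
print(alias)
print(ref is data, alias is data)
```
[8, 1, 6, 6, 68]
[8, 1, 6, 6]
True False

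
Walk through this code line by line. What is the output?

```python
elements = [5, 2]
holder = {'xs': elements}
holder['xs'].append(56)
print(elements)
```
[5, 2, 56]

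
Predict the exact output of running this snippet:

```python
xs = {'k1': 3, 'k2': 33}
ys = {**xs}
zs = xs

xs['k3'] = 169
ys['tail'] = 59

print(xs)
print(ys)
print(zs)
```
{'k1': 3, 'k2': 33, 'k3': 169}
{'k1': 3, 'k2': 33, 'tail': 59}
{'k1': 3, 'k2': 33, 'k3': 169}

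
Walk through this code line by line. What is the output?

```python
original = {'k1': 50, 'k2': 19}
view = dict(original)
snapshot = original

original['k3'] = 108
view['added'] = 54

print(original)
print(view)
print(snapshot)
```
{'k1': 50, 'k2': 19, 'k3': 108}
{'k1': 50, 'k2': 19, 'added': 54}
{'k1': 50, 'k2': 19, 'k3': 108}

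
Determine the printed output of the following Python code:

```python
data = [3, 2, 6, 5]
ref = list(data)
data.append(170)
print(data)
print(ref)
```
[3, 2, 6, 5, 170]
[3, 2, 6, 5]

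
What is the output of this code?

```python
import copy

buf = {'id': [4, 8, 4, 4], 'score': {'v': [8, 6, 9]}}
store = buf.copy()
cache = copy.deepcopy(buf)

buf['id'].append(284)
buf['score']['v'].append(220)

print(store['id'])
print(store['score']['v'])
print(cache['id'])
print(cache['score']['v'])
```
[4, 8, 4, 4, 284]
[8, 6, 9, 220]
[4, 8, 4, 4]
[8, 6, 9]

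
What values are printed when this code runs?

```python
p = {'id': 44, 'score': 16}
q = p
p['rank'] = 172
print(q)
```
{'id': 44, 'score': 16, 'rank': 172}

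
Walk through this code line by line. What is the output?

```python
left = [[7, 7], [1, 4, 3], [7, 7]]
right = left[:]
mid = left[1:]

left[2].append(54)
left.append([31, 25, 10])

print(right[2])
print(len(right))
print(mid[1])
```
[7, 7, 54]
3
[7, 7, 54]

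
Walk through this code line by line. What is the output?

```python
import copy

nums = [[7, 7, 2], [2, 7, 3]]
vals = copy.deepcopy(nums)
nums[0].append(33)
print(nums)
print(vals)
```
[[7, 7, 2, 33], [2, 7, 3]]
[[7, 7, 2], [2, 7, 3]]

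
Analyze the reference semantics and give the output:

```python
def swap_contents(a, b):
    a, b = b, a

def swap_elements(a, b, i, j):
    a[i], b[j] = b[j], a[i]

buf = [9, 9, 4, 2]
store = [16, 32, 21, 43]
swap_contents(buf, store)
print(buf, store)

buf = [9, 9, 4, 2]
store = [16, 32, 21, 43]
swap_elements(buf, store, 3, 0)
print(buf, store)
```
[9, 9, 4, 2] [16, 32, 21, 43]
[9, 9, 4, 16] [2, 32, 21, 43]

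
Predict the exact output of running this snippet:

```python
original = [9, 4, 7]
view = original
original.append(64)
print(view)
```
[9, 4, 7, 64]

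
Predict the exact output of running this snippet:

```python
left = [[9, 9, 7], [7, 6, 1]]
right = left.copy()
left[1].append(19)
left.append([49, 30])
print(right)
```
[[9, 9, 7], [7, 6, 1, 19]]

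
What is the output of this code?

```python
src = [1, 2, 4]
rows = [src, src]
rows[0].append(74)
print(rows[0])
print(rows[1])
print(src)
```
[1, 2, 4, 74]
[1, 2, 4, 74]
[1, 2, 4, 74]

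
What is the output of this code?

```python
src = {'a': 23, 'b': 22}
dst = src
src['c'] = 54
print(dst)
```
{'a': 23, 'b': 22, 'c': 54}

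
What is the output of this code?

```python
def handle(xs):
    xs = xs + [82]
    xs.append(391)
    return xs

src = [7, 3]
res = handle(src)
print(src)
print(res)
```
[7, 3]
[7, 3, 82, 391]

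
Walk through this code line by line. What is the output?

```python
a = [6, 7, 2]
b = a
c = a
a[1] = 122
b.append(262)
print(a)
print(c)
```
[6, 122, 2, 262]
[6, 122, 2, 262]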